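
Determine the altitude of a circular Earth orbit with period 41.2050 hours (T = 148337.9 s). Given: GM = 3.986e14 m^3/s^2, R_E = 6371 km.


T = 148337.9 s
r = (mu*T^2/(4*pi^2))^(1/3) = (3.986e14 * 148337.9^2 / (4*pi^2))^(1/3)
r = 6.0565774e+07 m = 60565.7738 km
alt = r - R_E = 60565.7738 - 6371 = 54194.7738 km

54194.7738 km


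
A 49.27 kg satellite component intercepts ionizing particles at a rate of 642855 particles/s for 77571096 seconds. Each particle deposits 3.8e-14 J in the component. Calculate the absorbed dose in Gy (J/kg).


Total energy deposited = rate * time * E_per
  = 642855 * 77571096 * 3.8e-14 = 1.8949 J
Dose = E_total / mass = 1.8949 / 49.27
Dose = 0.03846042 Gy

0.0385 Gy


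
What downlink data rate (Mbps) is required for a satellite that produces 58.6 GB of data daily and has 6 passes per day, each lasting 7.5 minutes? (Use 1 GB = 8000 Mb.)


total contact time = 6 * 7.5 * 60 = 2700.0000 s
data = 58.6 GB = 468800.0000 Mb
rate = 468800.0000 / 2700.0000 = 173.6296 Mbps

173.6296 Mbps


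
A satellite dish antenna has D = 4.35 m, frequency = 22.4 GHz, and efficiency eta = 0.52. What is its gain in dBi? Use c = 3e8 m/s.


lambda = c/f = 3e8 / 2.24e+10 = 0.01339286 m
G = eta*(pi*D/lambda)^2 = 0.52*(pi*4.35/0.01339286)^2
G = 541421.0418 (linear)
G = 10*log10(541421.0418) = 57.3354 dBi

57.3354 dBi


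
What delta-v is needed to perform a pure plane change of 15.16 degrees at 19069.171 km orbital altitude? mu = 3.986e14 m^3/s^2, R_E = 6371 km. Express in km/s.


r = 25440.1710 km = 2.5440171e+07 m
V = sqrt(mu/r) = 3958.2993 m/s
di = 15.16 deg = 0.2645919 rad
dV = 2*V*sin(di/2) = 2*3958.2993*sin(0.132296)
dV = 1044.2816 m/s = 1.0443 km/s

1.0443 km/s


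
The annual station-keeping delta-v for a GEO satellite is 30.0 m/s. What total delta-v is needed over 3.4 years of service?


dV = rate * years = 30.0 * 3.4
dV = 102.0000 m/s

102.0000 m/s


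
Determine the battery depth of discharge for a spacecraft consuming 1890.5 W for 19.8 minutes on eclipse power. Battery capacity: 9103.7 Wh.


E_used = P * t / 60 = 1890.5 * 19.8 / 60 = 623.8650 Wh
DOD = E_used / E_total * 100 = 623.8650 / 9103.7 * 100
DOD = 6.8529 %

6.8529 %


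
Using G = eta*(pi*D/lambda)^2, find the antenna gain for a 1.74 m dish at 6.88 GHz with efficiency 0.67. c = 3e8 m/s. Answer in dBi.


lambda = c/f = 3e8 / 6.88e+09 = 0.04360465 m
G = eta*(pi*D/lambda)^2 = 0.67*(pi*1.74/0.04360465)^2
G = 10529.4918 (linear)
G = 10*log10(10529.4918) = 40.2241 dBi

40.2241 dBi


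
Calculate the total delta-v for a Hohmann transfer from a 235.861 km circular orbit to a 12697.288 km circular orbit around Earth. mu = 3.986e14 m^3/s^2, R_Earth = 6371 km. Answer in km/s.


r1 = 6606.8610 km = 6.606861e+06 m
r2 = 19068.2880 km = 1.9068288e+07 m
dv1 = sqrt(mu/r1)*(sqrt(2*r2/(r1+r2)) - 1) = 1699.0949 m/s
dv2 = sqrt(mu/r2)*(1 - sqrt(2*r1/(r1+r2))) = 1292.1066 m/s
total dv = |dv1| + |dv2| = 1699.0949 + 1292.1066 = 2991.2015 m/s = 2.9912 km/s

2.9912 km/s


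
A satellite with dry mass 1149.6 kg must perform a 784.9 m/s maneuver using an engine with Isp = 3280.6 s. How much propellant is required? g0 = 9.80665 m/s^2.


ve = Isp * g0 = 3280.6 * 9.80665 = 32171.695990 m/s
mass ratio = exp(dv/ve) = exp(784.9/32171.695990) = 1.02469727
m_prop = m_dry * (mr - 1) = 1149.6 * (1.02469727 - 1)
m_prop = 28.3920 kg

28.3920 kg


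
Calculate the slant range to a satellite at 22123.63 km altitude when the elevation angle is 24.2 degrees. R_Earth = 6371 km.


h = 22123.63 km, el = 24.2 deg
d = -R_E*sin(el) + sqrt((R_E*sin(el))^2 + 2*R_E*h + h^2)
d = -6371.0000*sin(0.4223697) + sqrt((6371.0000*0.409923)^2 + 2*6371.0000*22123.63 + 22123.63^2)
d = 25284.1660 km

25284.1660 km


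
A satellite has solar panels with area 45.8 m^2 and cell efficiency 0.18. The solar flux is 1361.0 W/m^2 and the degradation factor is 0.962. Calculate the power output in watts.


P = area * eta * S * degradation
P = 45.8 * 0.18 * 1361.0 * 0.962
P = 10793.7208 W

10793.7208 W


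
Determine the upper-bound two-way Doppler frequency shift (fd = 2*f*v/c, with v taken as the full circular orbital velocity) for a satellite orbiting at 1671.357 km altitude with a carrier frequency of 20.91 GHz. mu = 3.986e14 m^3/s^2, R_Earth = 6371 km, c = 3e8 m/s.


r = 8.042357e+06 m
v = sqrt(mu/r) = 7040.0699 m/s (worst-case radial velocity)
f = 20.91 GHz = 2.091e+10 Hz
fd = 2*f*v/c = 2*2.091e+10*7040.0699/3.0e+08
fd = 981385.7490 Hz

981385.7490 Hz


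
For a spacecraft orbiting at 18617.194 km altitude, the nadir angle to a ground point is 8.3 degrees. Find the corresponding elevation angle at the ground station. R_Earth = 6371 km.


r = R_E + alt = 24988.1940 km
Law of sines in the satellite / Earth-center / ground-point triangle:
  sin(nadir)/R_E = sin(90 + el)/r  =>  cos(el) = (r/R_E)*sin(nadir)
cos(el) = (24988.1940 / 6371.0000) * sin(8.3 deg) = 0.5661907
el = arccos(0.5661907) = 55.5150 deg
(Earth-central angle = 90 - nadir - el = 26.1850 deg)

55.5150 degrees


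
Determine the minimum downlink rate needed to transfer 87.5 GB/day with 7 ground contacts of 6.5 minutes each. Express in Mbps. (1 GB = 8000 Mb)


total contact time = 7 * 6.5 * 60 = 2730.0000 s
data = 87.5 GB = 700000.0000 Mb
rate = 700000.0000 / 2730.0000 = 256.4103 Mbps

256.4103 Mbps


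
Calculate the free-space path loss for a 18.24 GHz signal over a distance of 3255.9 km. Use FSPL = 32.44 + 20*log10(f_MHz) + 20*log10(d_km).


f = 18.24 GHz = 18240.0000 MHz
d = 3255.9 km
FSPL = 32.44 + 20*log10(18240.0000) + 20*log10(3255.9)
FSPL = 32.44 + 85.2205 + 70.2534
FSPL = 187.9139 dB

187.9139 dB


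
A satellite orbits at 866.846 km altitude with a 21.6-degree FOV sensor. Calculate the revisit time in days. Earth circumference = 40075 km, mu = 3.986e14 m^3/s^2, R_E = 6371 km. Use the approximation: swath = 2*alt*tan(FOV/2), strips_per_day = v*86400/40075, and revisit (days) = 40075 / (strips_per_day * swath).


swath = 2*866.846*tan(0.1884956) = 330.7194 km
v = sqrt(mu/r) = 7421.0264 m/s = 7.4210 km/s
strips/day = v*86400/40075 = 7.4210*86400/40075 = 15.9994
coverage/day = strips * swath = 15.9994 * 330.7194 = 5291.3186 km
revisit = 40075 / 5291.3186 = 7.5737 days

7.5737 days


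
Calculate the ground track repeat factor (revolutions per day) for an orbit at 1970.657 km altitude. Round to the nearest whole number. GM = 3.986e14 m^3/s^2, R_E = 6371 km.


r = 8.341657e+06 m
T = 2*pi*sqrt(r^3/mu) = 7582.1036 s = 126.3684 min
revs/day = 1440 / 126.3684 = 11.3953
Rounded: 11 revolutions per day

11 revolutions per day


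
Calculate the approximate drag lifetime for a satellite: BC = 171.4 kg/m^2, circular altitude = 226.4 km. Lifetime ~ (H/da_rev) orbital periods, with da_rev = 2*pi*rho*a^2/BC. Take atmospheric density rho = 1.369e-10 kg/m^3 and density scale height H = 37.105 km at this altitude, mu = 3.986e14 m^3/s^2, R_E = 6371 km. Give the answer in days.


a = R_E + alt = 6597.4000 km = 6.5974e+06 m
da_rev = 2*pi*rho*a^2/BC = 2*pi*1.369e-10*(6.5974e+06)^2/171.4 = 218.432940 m per revolution
N = H/da_rev = 37105.0000 m / 218.432940 m = 169.8691 revolutions
P = 2*pi*sqrt(a^3/mu) = 5332.9860 s
lifetime = N*P = 169.8691 * 5332.9860 = 905909.3668 s = 10.4851 days

10.4851 days


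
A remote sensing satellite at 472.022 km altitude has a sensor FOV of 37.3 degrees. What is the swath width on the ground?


FOV = 37.3 deg = 0.6510078 rad
swath = 2 * alt * tan(FOV/2) = 2 * 472.022 * tan(0.3255039)
swath = 2 * 472.022 * 0.337509
swath = 318.6233 km

318.6233 km


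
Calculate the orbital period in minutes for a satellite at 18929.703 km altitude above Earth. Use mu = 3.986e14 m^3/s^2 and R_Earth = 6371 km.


r = 25300.7030 km = 2.5300703e+07 m
T = 2*pi*sqrt(r^3/mu) = 2*pi*sqrt(1.6195627e+22 / 3.986e14)
T = 40050.6994 s = 667.5117 min

667.5117 minutes


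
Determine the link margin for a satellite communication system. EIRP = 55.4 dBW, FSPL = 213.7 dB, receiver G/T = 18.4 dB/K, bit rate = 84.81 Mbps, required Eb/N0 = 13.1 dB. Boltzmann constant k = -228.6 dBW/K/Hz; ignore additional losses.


C/N0 = EIRP - FSPL + G/T - k = 55.4 - 213.7 + 18.4 - (-228.6)
C/N0 = 88.7000 dB-Hz
R_b = 84.81 Mbps = 8.481e+07 bps -> 10*log10(R_b) = 79.2845 dB-Hz
Eb/N0 = C/N0 - 10*log10(R_b) = 88.7000 - 79.2845 = 9.4155 dB
Margin = Eb/N0 - Eb/N0_req = 9.4155 - 13.1 = -3.6845 dB (negative margin: link does not close)

-3.6845 dB


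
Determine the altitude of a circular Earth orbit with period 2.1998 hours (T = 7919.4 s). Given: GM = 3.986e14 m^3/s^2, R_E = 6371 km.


T = 7919.4 s
r = (mu*T^2/(4*pi^2))^(1/3) = (3.986e14 * 7919.4^2 / (4*pi^2))^(1/3)
r = 8.5872487e+06 m = 8587.2487 km
alt = r - R_E = 8587.2487 - 6371 = 2216.2487 km

2216.2487 km


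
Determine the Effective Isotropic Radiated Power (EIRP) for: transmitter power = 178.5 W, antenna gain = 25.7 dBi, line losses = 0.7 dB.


Pt = 178.5 W = 22.5164 dBW
EIRP = Pt_dBW + Gt - losses = 22.5164 + 25.7 - 0.7 = 47.5164 dBW

47.5164 dBW


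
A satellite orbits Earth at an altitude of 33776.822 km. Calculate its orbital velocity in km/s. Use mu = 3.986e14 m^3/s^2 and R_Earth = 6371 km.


r = R_E + alt = 6371.0 + 33776.822 = 40147.8220 km = 4.0147822e+07 m
v = sqrt(mu/r) = sqrt(3.986e14 / 4.0147822e+07) = 3150.9220 m/s = 3.1509 km/s

3.1509 km/s


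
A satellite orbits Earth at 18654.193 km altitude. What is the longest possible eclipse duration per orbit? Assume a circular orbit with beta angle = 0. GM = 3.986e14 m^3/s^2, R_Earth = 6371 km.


r = 25025.1930 km
T = 656.6382 min
Eclipse fraction = arcsin(R_E/r)/pi = arcsin(6371.0000/25025.1930)/pi
= arcsin(0.2545835)/pi = 0.08193836
Eclipse duration = 0.08193836 * 656.6382 = 53.8039 min

53.8039 minutes


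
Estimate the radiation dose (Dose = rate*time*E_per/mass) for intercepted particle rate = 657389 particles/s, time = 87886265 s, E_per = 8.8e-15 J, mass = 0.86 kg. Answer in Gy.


Total energy deposited = rate * time * E_per
  = 657389 * 87886265 * 8.8e-15 = 0.5084241 J
Dose = E_total / mass = 0.5084241 / 0.86
Dose = 0.5911908 Gy

0.5912 Gy


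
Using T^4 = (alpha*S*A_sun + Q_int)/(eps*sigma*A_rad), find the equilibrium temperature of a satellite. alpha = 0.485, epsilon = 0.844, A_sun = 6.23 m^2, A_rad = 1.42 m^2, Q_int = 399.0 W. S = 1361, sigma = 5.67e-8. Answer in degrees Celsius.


Numerator = alpha*S*A_sun + Q_int = 0.485*1361*6.23 + 399.0 = 4511.3296 W
Denominator = eps*sigma*A_rad = 0.844*5.67e-8*1.42 = 6.7953816e-08 W/K^4
T^4 = 6.6388171e+10 K^4
T = 507.6012 K = 234.4512 C

234.4512 degrees Celsius


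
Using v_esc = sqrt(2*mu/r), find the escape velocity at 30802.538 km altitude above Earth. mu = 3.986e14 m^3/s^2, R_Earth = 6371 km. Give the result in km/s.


r = 6371.0 + 30802.538 = 37173.5380 km = 3.7173538e+07 m
v_esc = sqrt(2*mu/r) = sqrt(2*3.986e14 / 3.7173538e+07)
v_esc = 4630.9138 m/s = 4.6309 km/s

4.6309 km/s


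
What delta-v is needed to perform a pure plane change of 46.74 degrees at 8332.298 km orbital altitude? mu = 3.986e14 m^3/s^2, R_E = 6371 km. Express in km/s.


r = 14703.2980 km = 1.4703298e+07 m
V = sqrt(mu/r) = 5206.6846 m/s
di = 46.74 deg = 0.8157669 rad
dV = 2*V*sin(di/2) = 2*5206.6846*sin(0.4078834)
dV = 4130.6430 m/s = 4.1306 km/s

4.1306 km/s


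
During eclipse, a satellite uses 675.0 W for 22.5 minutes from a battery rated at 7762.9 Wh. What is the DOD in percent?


E_used = P * t / 60 = 675.0 * 22.5 / 60 = 253.1250 Wh
DOD = E_used / E_total * 100 = 253.1250 / 7762.9 * 100
DOD = 3.2607 %

3.2607 %


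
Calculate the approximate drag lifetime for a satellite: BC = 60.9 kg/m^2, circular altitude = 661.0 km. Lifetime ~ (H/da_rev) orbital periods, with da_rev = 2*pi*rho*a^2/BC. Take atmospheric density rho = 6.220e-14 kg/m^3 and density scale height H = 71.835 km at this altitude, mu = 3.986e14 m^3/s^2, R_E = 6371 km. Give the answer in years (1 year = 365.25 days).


a = R_E + alt = 7032.0000 km = 7.032e+06 m
da_rev = 2*pi*rho*a^2/BC = 2*pi*6.220e-14*(7.032e+06)^2/60.9 = 0.317329673 m per revolution
N = H/da_rev = 71835.0000 m / 0.317329673 m = 226373.4093 revolutions
P = 2*pi*sqrt(a^3/mu) = 5868.5325 s
lifetime = N*P = 226373.4093 * 5868.5325 = 1.3284797e+09 s = 15375.9226 days
years = 15375.9226 / 365.25 = 42.0970 years

42.0970 years


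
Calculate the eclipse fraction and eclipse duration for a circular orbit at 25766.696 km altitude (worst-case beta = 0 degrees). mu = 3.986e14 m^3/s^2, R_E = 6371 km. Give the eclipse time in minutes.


r = 32137.6960 km
T = 955.6131 min
Eclipse fraction = arcsin(R_E/r)/pi = arcsin(6371.0000/32137.6960)/pi
= arcsin(0.1982407)/pi = 0.06352278
Eclipse duration = 0.06352278 * 955.6131 = 60.7032 min

60.7032 minutes


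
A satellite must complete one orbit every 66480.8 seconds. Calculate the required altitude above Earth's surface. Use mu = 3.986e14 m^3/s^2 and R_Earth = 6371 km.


T = 66480.8 s
r = (mu*T^2/(4*pi^2))^(1/3) = (3.986e14 * 66480.8^2 / (4*pi^2))^(1/3)
r = 3.5469632e+07 m = 35469.6316 km
alt = r - R_E = 35469.6316 - 6371 = 29098.6316 km

29098.6316 km


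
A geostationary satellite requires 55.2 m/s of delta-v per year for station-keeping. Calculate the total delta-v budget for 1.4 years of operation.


dV = rate * years = 55.2 * 1.4
dV = 77.2800 m/s

77.2800 m/s


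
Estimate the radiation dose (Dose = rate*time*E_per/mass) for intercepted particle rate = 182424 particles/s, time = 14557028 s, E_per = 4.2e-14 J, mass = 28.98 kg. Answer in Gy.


Total energy deposited = rate * time * E_per
  = 182424 * 14557028 * 4.2e-14 = 0.1115332 J
Dose = E_total / mass = 0.1115332 / 28.98
Dose = 0.003848625 Gy

0.0038 Gy


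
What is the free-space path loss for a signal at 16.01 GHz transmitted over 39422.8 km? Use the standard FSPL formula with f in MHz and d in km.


f = 16.01 GHz = 16010.0000 MHz
d = 39422.8 km
FSPL = 32.44 + 20*log10(16010.0000) + 20*log10(39422.8)
FSPL = 32.44 + 84.0878 + 91.9149
FSPL = 208.4428 dB

208.4428 dB


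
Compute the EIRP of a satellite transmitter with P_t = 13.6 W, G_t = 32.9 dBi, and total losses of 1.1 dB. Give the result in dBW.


Pt = 13.6 W = 11.3354 dBW
EIRP = Pt_dBW + Gt - losses = 11.3354 + 32.9 - 1.1 = 43.1354 dBW

43.1354 dBW


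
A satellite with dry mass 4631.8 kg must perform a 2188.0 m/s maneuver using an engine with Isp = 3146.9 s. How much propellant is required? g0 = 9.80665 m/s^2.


ve = Isp * g0 = 3146.9 * 9.80665 = 30860.546885 m/s
mass ratio = exp(dv/ve) = exp(2188.0/30860.546885) = 1.07347343
m_prop = m_dry * (mr - 1) = 4631.8 * (1.07347343 - 1)
m_prop = 340.3142 kg

340.3142 kg


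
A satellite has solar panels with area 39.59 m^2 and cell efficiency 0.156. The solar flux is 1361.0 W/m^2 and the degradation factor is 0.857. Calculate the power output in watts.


P = area * eta * S * degradation
P = 39.59 * 0.156 * 1361.0 * 0.857
P = 7203.5910 W

7203.5910 W


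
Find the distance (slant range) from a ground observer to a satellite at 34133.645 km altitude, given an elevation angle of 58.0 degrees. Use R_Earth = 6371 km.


h = 34133.645 km, el = 58.0 deg
d = -R_E*sin(el) + sqrt((R_E*sin(el))^2 + 2*R_E*h + h^2)
d = -6371.0000*sin(1.0123) + sqrt((6371.0000*0.8480481)^2 + 2*6371.0000*34133.645 + 34133.645^2)
d = 34960.7835 km

34960.7835 km


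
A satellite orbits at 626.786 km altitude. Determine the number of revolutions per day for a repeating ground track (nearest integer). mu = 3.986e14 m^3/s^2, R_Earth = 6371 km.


r = 6.997786e+06 m
T = 2*pi*sqrt(r^3/mu) = 5825.7549 s = 97.0959 min
revs/day = 1440 / 97.0959 = 14.8307
Rounded: 15 revolutions per day

15 revolutions per day


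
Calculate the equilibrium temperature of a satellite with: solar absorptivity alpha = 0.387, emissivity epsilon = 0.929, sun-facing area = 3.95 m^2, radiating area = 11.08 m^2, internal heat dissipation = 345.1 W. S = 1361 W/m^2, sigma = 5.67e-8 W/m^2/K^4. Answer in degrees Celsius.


Numerator = alpha*S*A_sun + Q_int = 0.387*1361*3.95 + 345.1 = 2425.5927 W
Denominator = eps*sigma*A_rad = 0.929*5.67e-8*11.08 = 5.8363124e-07 W/K^4
T^4 = 4.1560363e+09 K^4
T = 253.9042 K = -19.2458 C

-19.2458 degrees Celsius


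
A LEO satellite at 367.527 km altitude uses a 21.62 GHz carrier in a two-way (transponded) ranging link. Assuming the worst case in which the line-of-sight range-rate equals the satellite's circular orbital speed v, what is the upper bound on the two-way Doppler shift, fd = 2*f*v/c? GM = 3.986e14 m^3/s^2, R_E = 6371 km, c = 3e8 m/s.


r = 6.738527e+06 m
v = sqrt(mu/r) = 7691.0593 m/s (worst-case radial velocity)
f = 21.62 GHz = 2.162e+10 Hz
fd = 2*f*v/c = 2*2.162e+10*7691.0593/3.0e+08
fd = 1.108538e+06 Hz

1.1085e+06 Hz


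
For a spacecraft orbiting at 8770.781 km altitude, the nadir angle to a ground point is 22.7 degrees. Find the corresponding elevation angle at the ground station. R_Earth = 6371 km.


r = R_E + alt = 15141.7810 km
Law of sines in the satellite / Earth-center / ground-point triangle:
  sin(nadir)/R_E = sin(90 + el)/r  =>  cos(el) = (r/R_E)*sin(nadir)
cos(el) = (15141.7810 / 6371.0000) * sin(22.7 deg) = 0.9171723
el = arccos(0.9171723) = 23.4839 deg
(Earth-central angle = 90 - nadir - el = 43.8161 deg)

23.4839 degrees


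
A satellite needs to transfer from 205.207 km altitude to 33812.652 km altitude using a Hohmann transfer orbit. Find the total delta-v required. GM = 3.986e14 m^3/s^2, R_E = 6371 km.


r1 = 6576.2070 km = 6.576207e+06 m
r2 = 40183.6520 km = 4.0183652e+07 m
dv1 = sqrt(mu/r1)*(sqrt(2*r2/(r1+r2)) - 1) = 2421.2690 m/s
dv2 = sqrt(mu/r2)*(1 - sqrt(2*r1/(r1+r2))) = 1479.1569 m/s
total dv = |dv1| + |dv2| = 2421.2690 + 1479.1569 = 3900.4259 m/s = 3.9004 km/s

3.9004 km/s


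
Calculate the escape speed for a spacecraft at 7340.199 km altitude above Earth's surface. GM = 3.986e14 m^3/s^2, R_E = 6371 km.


r = 6371.0 + 7340.199 = 13711.1990 km = 1.3711199e+07 m
v_esc = sqrt(2*mu/r) = sqrt(2*3.986e14 / 1.3711199e+07)
v_esc = 7625.1067 m/s = 7.6251 km/s

7.6251 km/s


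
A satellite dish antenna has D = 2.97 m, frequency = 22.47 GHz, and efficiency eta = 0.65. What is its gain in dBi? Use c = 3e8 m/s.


lambda = c/f = 3e8 / 2.247e+10 = 0.01335113 m
G = eta*(pi*D/lambda)^2 = 0.65*(pi*2.97/0.01335113)^2
G = 317460.4562 (linear)
G = 10*log10(317460.4562) = 55.0169 dBi

55.0169 dBi


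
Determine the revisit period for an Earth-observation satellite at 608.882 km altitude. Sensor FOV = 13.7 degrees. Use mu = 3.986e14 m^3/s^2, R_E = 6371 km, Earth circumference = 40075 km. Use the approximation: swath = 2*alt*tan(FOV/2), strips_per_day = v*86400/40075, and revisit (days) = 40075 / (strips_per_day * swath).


swath = 2*608.882*tan(0.1195551) = 146.2875 km
v = sqrt(mu/r) = 7556.9162 m/s = 7.5569 km/s
strips/day = v*86400/40075 = 7.5569*86400/40075 = 16.2924
coverage/day = strips * swath = 16.2924 * 146.2875 = 2383.3729 km
revisit = 40075 / 2383.3729 = 16.8144 days

16.8144 days


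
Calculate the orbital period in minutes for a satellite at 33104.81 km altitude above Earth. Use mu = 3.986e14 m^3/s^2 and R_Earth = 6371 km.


r = 39475.8100 km = 3.947581e+07 m
T = 2*pi*sqrt(r^3/mu) = 2*pi*sqrt(6.1516717e+22 / 3.986e14)
T = 78056.2704 s = 1300.9378 min

1300.9378 minutes


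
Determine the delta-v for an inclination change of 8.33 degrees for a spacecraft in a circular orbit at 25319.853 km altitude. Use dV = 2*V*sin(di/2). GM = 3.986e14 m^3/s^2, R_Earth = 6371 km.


r = 31690.8530 km = 3.1690853e+07 m
V = sqrt(mu/r) = 3546.5140 m/s
di = 8.33 deg = 0.1453859 rad
dV = 2*V*sin(di/2) = 2*3546.5140*sin(0.07269296)
dV = 515.1592 m/s = 0.5151592 km/s

0.5152 km/s


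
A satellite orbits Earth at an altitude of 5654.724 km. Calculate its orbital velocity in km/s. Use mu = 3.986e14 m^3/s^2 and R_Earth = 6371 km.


r = R_E + alt = 6371.0 + 5654.724 = 12025.7240 km = 1.2025724e+07 m
v = sqrt(mu/r) = sqrt(3.986e14 / 1.2025724e+07) = 5757.2227 m/s = 5.7572 km/s

5.7572 km/s


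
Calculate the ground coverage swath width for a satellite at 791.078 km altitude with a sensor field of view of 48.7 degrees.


FOV = 48.7 deg = 0.8499753 rad
swath = 2 * alt * tan(FOV/2) = 2 * 791.078 * tan(0.4249877)
swath = 2 * 791.078 * 0.4525683
swath = 716.0337 km

716.0337 km


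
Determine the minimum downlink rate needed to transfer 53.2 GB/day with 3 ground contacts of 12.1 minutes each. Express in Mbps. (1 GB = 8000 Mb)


total contact time = 3 * 12.1 * 60 = 2178.0000 s
data = 53.2 GB = 425600.0000 Mb
rate = 425600.0000 / 2178.0000 = 195.4086 Mbps

195.4086 Mbps


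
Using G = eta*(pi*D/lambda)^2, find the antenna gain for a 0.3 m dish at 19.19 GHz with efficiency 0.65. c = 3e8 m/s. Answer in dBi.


lambda = c/f = 3e8 / 1.919e+10 = 0.01563314 m
G = eta*(pi*D/lambda)^2 = 0.65*(pi*0.3/0.01563314)^2
G = 2362.4523 (linear)
G = 10*log10(2362.4523) = 33.7336 dBi

33.7336 dBi


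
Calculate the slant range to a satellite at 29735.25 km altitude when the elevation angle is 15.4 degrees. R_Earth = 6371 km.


h = 29735.25 km, el = 15.4 deg
d = -R_E*sin(el) + sqrt((R_E*sin(el))^2 + 2*R_E*h + h^2)
d = -6371.0000*sin(0.2687807) + sqrt((6371.0000*0.2655561)^2 + 2*6371.0000*29735.25 + 29735.25^2)
d = 33888.1087 km

33888.1087 km


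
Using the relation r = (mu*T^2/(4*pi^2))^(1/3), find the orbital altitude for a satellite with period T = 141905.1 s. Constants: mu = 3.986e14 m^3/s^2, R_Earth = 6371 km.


T = 141905.1 s
r = (mu*T^2/(4*pi^2))^(1/3) = (3.986e14 * 141905.1^2 / (4*pi^2))^(1/3)
r = 5.8801877e+07 m = 58801.8769 km
alt = r - R_E = 58801.8769 - 6371 = 52430.8769 km

52430.8769 km


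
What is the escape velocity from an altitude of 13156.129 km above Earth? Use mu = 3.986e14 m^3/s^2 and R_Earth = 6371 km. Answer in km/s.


r = 6371.0 + 13156.129 = 19527.1290 km = 1.9527129e+07 m
v_esc = sqrt(2*mu/r) = sqrt(2*3.986e14 / 1.9527129e+07)
v_esc = 6389.4643 m/s = 6.3895 km/s

6.3895 km/s


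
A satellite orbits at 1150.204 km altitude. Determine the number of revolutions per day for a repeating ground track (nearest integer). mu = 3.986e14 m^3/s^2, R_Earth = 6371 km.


r = 7.521204e+06 m
T = 2*pi*sqrt(r^3/mu) = 6491.4583 s = 108.1910 min
revs/day = 1440 / 108.1910 = 13.3098
Rounded: 13 revolutions per day

13 revolutions per day


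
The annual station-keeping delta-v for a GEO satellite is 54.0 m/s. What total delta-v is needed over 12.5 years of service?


dV = rate * years = 54.0 * 12.5
dV = 675.0000 m/s

675.0000 m/s


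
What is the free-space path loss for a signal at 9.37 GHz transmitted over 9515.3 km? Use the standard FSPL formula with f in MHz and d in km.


f = 9.37 GHz = 9370.0000 MHz
d = 9515.3 km
FSPL = 32.44 + 20*log10(9370.0000) + 20*log10(9515.3)
FSPL = 32.44 + 79.4348 + 79.5684
FSPL = 191.4432 dB

191.4432 dB


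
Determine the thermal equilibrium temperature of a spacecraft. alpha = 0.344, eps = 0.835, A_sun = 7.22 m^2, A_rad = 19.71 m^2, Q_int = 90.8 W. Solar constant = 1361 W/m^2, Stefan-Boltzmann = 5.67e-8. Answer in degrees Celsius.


Numerator = alpha*S*A_sun + Q_int = 0.344*1361*7.22 + 90.8 = 3471.0885 W
Denominator = eps*sigma*A_rad = 0.835*5.67e-8*19.71 = 9.3316009e-07 W/K^4
T^4 = 3.7197138e+09 K^4
T = 246.9604 K = -26.1896 C

-26.1896 degrees Celsius


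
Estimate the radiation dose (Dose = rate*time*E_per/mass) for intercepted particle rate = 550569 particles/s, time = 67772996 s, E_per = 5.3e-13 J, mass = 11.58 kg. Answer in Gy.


Total energy deposited = rate * time * E_per
  = 550569 * 67772996 * 5.3e-13 = 19.7763 J
Dose = E_total / mass = 19.7763 / 11.58
Dose = 1.7078 Gy

1.7078 Gy


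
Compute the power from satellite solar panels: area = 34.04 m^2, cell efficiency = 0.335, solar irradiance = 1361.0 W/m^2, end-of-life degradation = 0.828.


P = area * eta * S * degradation
P = 34.04 * 0.335 * 1361.0 * 0.828
P = 12850.5827 W

12850.5827 W


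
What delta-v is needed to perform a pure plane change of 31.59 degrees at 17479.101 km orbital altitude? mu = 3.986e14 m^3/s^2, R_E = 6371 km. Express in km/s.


r = 23850.1010 km = 2.3850101e+07 m
V = sqrt(mu/r) = 4088.1191 m/s
di = 31.59 deg = 0.5513495 rad
dV = 2*V*sin(di/2) = 2*4088.1191*sin(0.2756748)
dV = 2225.5416 m/s = 2.2255 km/s

2.2255 km/s


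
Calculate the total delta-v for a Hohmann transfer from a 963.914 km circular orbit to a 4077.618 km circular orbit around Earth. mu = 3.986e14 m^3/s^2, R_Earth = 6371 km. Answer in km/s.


r1 = 7334.9140 km = 7.334914e+06 m
r2 = 10448.6180 km = 1.0448618e+07 m
dv1 = sqrt(mu/r1)*(sqrt(2*r2/(r1+r2)) - 1) = 619.3406 m/s
dv2 = sqrt(mu/r2)*(1 - sqrt(2*r1/(r1+r2))) = 566.7143 m/s
total dv = |dv1| + |dv2| = 619.3406 + 566.7143 = 1186.0549 m/s = 1.1861 km/s

1.1861 km/s


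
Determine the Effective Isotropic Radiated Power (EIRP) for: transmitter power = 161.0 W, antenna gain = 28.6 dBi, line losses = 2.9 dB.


Pt = 161.0 W = 22.0683 dBW
EIRP = Pt_dBW + Gt - losses = 22.0683 + 28.6 - 2.9 = 47.7683 dBW

47.7683 dBW


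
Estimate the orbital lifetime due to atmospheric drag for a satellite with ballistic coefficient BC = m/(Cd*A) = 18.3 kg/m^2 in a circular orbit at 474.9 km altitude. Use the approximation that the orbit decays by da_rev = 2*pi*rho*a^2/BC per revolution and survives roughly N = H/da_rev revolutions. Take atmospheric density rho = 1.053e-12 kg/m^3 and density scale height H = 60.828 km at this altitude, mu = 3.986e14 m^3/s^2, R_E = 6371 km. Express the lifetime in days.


a = R_E + alt = 6845.9000 km = 6.8459e+06 m
da_rev = 2*pi*rho*a^2/BC = 2*pi*1.053e-12*(6.8459e+06)^2/18.3 = 16.944090 m per revolution
N = H/da_rev = 60828.0000 m / 16.944090 m = 3589.9243 revolutions
P = 2*pi*sqrt(a^3/mu) = 5637.1170 s
lifetime = N*P = 3589.9243 * 5637.1170 = 2.0236823e+07 s = 234.2225 days

234.2225 days


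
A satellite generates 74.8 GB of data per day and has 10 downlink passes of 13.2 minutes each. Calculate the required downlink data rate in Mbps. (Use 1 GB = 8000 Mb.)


total contact time = 10 * 13.2 * 60 = 7920.0000 s
data = 74.8 GB = 598400.0000 Mb
rate = 598400.0000 / 7920.0000 = 75.5556 Mbps

75.5556 Mbps


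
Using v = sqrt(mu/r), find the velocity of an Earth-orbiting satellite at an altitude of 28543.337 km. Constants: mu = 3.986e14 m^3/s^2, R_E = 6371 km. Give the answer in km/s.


r = R_E + alt = 6371.0 + 28543.337 = 34914.3370 km = 3.4914337e+07 m
v = sqrt(mu/r) = sqrt(3.986e14 / 3.4914337e+07) = 3378.8332 m/s = 3.3788 km/s

3.3788 km/s


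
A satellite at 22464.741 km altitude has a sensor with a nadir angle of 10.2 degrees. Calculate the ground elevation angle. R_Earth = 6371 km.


r = R_E + alt = 28835.7410 km
Law of sines in the satellite / Earth-center / ground-point triangle:
  sin(nadir)/R_E = sin(90 + el)/r  =>  cos(el) = (r/R_E)*sin(nadir)
cos(el) = (28835.7410 / 6371.0000) * sin(10.2 deg) = 0.8015021
el = arccos(0.8015021) = 36.7262 deg
(Earth-central angle = 90 - nadir - el = 43.0738 deg)

36.7262 degrees


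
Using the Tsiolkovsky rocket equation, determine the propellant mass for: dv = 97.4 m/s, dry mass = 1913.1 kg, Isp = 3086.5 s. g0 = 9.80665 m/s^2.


ve = Isp * g0 = 3086.5 * 9.80665 = 30268.225225 m/s
mass ratio = exp(dv/ve) = exp(97.4/30268.225225) = 1.00322308
m_prop = m_dry * (mr - 1) = 1913.1 * (1.00322308 - 1)
m_prop = 6.1661 kg

6.1661 kg


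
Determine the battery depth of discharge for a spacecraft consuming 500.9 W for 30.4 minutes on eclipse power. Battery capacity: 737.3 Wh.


E_used = P * t / 60 = 500.9 * 30.4 / 60 = 253.7893 Wh
DOD = E_used / E_total * 100 = 253.7893 / 737.3 * 100
DOD = 34.4214 %

34.4214 %


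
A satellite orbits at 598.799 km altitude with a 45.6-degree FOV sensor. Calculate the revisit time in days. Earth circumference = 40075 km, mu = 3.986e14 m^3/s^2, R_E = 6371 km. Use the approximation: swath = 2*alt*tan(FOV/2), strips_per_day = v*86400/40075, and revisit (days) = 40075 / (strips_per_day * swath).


swath = 2*598.799*tan(0.3979351) = 503.4238 km
v = sqrt(mu/r) = 7562.3804 m/s = 7.5624 km/s
strips/day = v*86400/40075 = 7.5624*86400/40075 = 16.3042
coverage/day = strips * swath = 16.3042 * 503.4238 = 8207.9086 km
revisit = 40075 / 8207.9086 = 4.8825 days

4.8825 days


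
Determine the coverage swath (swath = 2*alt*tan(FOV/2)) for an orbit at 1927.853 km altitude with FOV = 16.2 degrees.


FOV = 16.2 deg = 0.2827433 rad
swath = 2 * alt * tan(FOV/2) = 2 * 1927.853 * tan(0.1413717)
swath = 2 * 1927.853 * 0.1423211
swath = 548.7482 km

548.7482 km


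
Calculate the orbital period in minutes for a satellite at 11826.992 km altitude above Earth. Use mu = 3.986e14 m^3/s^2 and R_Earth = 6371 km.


r = 18197.9920 km = 1.8197992e+07 m
T = 2*pi*sqrt(r^3/mu) = 2*pi*sqrt(6.0265728e+21 / 3.986e14)
T = 24431.2915 s = 407.1882 min

407.1882 minutes


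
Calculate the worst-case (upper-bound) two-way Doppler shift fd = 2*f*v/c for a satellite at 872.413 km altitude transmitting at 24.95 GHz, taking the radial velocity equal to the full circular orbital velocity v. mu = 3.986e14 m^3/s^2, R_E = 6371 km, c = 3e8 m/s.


r = 7.243413e+06 m
v = sqrt(mu/r) = 7418.1741 m/s (worst-case radial velocity)
f = 24.95 GHz = 2.495e+10 Hz
fd = 2*f*v/c = 2*2.495e+10*7418.1741/3.0e+08
fd = 1.2338896e+06 Hz

1.2339e+06 Hz


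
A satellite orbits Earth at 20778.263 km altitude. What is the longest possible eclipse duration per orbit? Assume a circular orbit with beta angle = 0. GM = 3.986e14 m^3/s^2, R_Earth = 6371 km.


r = 27149.2630 km
T = 741.9883 min
Eclipse fraction = arcsin(R_E/r)/pi = arcsin(6371.0000/27149.2630)/pi
= arcsin(0.2346657)/pi = 0.07539953
Eclipse duration = 0.07539953 * 741.9883 = 55.9456 min

55.9456 minutes


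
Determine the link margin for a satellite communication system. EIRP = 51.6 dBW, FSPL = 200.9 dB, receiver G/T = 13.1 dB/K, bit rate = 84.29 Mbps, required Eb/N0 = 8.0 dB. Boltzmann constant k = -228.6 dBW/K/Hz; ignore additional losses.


C/N0 = EIRP - FSPL + G/T - k = 51.6 - 200.9 + 13.1 - (-228.6)
C/N0 = 92.4000 dB-Hz
R_b = 84.29 Mbps = 8.429e+07 bps -> 10*log10(R_b) = 79.2578 dB-Hz
Eb/N0 = C/N0 - 10*log10(R_b) = 92.4000 - 79.2578 = 13.1422 dB
Margin = Eb/N0 - Eb/N0_req = 13.1422 - 8.0 = 5.1422 dB (link closes)

5.1422 dB


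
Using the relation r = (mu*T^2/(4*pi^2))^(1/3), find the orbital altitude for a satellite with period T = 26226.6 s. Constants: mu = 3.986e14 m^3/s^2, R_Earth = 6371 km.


T = 26226.6 s
r = (mu*T^2/(4*pi^2))^(1/3) = (3.986e14 * 26226.6^2 / (4*pi^2))^(1/3)
r = 1.9078923e+07 m = 19078.9227 km
alt = r - R_E = 19078.9227 - 6371 = 12707.9227 km

12707.9227 km


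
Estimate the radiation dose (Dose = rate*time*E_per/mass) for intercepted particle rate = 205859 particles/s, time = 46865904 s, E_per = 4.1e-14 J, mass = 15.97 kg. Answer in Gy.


Total energy deposited = rate * time * E_per
  = 205859 * 46865904 * 4.1e-14 = 0.3955585 J
Dose = E_total / mass = 0.3955585 / 15.97
Dose = 0.02476885 Gy

0.0248 Gy


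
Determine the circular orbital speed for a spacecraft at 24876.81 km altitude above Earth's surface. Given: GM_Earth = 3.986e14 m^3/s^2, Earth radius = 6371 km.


r = R_E + alt = 6371.0 + 24876.81 = 31247.8100 km = 3.124781e+07 m
v = sqrt(mu/r) = sqrt(3.986e14 / 3.124781e+07) = 3571.5674 m/s = 3.5716 km/s

3.5716 km/s


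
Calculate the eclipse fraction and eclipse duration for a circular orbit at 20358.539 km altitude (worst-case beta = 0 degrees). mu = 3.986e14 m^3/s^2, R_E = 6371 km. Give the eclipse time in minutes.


r = 26729.5390 km
T = 724.8484 min
Eclipse fraction = arcsin(R_E/r)/pi = arcsin(6371.0000/26729.5390)/pi
= arcsin(0.2383505)/pi = 0.07660671
Eclipse duration = 0.07660671 * 724.8484 = 55.5283 min

55.5283 minutes


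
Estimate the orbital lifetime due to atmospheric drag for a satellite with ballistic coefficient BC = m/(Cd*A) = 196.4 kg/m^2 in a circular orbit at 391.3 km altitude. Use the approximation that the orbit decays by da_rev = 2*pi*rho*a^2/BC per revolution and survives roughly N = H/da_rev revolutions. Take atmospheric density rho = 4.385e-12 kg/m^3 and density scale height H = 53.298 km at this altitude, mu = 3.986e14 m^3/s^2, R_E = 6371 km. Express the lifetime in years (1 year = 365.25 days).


a = R_E + alt = 6762.3000 km = 6.7623e+06 m
da_rev = 2*pi*rho*a^2/BC = 2*pi*4.385e-12*(6.7623e+06)^2/196.4 = 6.415003 m per revolution
N = H/da_rev = 53298.0000 m / 6.415003 m = 8308.3362 revolutions
P = 2*pi*sqrt(a^3/mu) = 5534.1748 s
lifetime = N*P = 8308.3362 * 5534.1748 = 4.5979785e+07 s = 532.1734 days
years = 532.1734 / 365.25 = 1.4570 years

1.4570 years


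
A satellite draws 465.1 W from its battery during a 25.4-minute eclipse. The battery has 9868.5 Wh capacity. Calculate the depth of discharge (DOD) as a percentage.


E_used = P * t / 60 = 465.1 * 25.4 / 60 = 196.8923 Wh
DOD = E_used / E_total * 100 = 196.8923 / 9868.5 * 100
DOD = 1.9952 %

1.9952 %


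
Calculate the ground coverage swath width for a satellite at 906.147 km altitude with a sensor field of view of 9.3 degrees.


FOV = 9.3 deg = 0.1623156 rad
swath = 2 * alt * tan(FOV/2) = 2 * 906.147 * tan(0.08115781)
swath = 2 * 906.147 * 0.08133647
swath = 147.4056 km

147.4056 km


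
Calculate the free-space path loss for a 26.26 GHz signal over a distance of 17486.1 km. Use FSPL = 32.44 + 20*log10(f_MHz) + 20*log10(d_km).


f = 26.26 GHz = 26260.0000 MHz
d = 17486.1 km
FSPL = 32.44 + 20*log10(26260.0000) + 20*log10(17486.1)
FSPL = 32.44 + 88.3859 + 84.8539
FSPL = 205.6798 dB

205.6798 dB


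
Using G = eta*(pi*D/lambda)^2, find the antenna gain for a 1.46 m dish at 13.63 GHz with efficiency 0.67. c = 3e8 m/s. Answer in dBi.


lambda = c/f = 3e8 / 1.363e+10 = 0.02201027 m
G = eta*(pi*D/lambda)^2 = 0.67*(pi*1.46/0.02201027)^2
G = 29095.7437 (linear)
G = 10*log10(29095.7437) = 44.6383 dBi

44.6383 dBi


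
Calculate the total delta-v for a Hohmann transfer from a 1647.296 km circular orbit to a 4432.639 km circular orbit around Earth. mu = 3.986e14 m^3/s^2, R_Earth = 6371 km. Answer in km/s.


r1 = 8018.2960 km = 8.018296e+06 m
r2 = 10803.6390 km = 1.0803639e+07 m
dv1 = sqrt(mu/r1)*(sqrt(2*r2/(r1+r2)) - 1) = 503.6973 m/s
dv2 = sqrt(mu/r2)*(1 - sqrt(2*r1/(r1+r2))) = 467.4209 m/s
total dv = |dv1| + |dv2| = 503.6973 + 467.4209 = 971.1182 m/s = 0.9711182 km/s

0.9711 km/s


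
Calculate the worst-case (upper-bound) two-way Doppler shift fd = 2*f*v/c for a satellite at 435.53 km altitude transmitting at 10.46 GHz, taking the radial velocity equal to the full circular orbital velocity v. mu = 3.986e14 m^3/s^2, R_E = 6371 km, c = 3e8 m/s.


r = 6.80653e+06 m
v = sqrt(mu/r) = 7652.5428 m/s (worst-case radial velocity)
f = 10.46 GHz = 1.046e+10 Hz
fd = 2*f*v/c = 2*1.046e+10*7652.5428/3.0e+08
fd = 533637.3160 Hz

533637.3160 Hz


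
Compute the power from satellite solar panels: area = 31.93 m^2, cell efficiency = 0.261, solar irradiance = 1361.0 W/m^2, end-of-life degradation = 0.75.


P = area * eta * S * degradation
P = 31.93 * 0.261 * 1361.0 * 0.75
P = 8506.6549 W

8506.6549 W


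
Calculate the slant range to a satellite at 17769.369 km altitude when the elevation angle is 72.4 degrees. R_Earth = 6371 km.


h = 17769.369 km, el = 72.4 deg
d = -R_E*sin(el) + sqrt((R_E*sin(el))^2 + 2*R_E*h + h^2)
d = -6371.0000*sin(1.2636) + sqrt((6371.0000*0.9531907)^2 + 2*6371.0000*17769.369 + 17769.369^2)
d = 17990.6053 km

17990.6053 km


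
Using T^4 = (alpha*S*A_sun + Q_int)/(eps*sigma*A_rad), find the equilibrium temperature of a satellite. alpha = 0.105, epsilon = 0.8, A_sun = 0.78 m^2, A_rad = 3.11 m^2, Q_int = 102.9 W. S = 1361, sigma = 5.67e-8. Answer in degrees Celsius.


Numerator = alpha*S*A_sun + Q_int = 0.105*1361*0.78 + 102.9 = 214.3659 W
Denominator = eps*sigma*A_rad = 0.8*5.67e-8*3.11 = 1.410696e-07 W/K^4
T^4 = 1.5195754e+09 K^4
T = 197.4379 K = -75.7121 C

-75.7121 degrees Celsius


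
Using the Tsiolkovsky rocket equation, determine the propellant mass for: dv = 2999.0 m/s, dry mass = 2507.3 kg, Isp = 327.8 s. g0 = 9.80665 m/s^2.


ve = Isp * g0 = 327.8 * 9.80665 = 3214.619870 m/s
mass ratio = exp(dv/ve) = exp(2999.0/3214.619870) = 2.54193407
m_prop = m_dry * (mr - 1) = 2507.3 * (2.54193407 - 1)
m_prop = 3866.0913 kg

3866.0913 kg


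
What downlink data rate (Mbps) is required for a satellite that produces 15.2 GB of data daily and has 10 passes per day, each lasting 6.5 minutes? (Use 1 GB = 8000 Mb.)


total contact time = 10 * 6.5 * 60 = 3900.0000 s
data = 15.2 GB = 121600.0000 Mb
rate = 121600.0000 / 3900.0000 = 31.1795 Mbps

31.1795 Mbps


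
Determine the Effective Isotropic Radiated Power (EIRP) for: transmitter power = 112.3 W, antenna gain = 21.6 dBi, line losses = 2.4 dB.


Pt = 112.3 W = 20.5038 dBW
EIRP = Pt_dBW + Gt - losses = 20.5038 + 21.6 - 2.4 = 39.7038 dBW

39.7038 dBW


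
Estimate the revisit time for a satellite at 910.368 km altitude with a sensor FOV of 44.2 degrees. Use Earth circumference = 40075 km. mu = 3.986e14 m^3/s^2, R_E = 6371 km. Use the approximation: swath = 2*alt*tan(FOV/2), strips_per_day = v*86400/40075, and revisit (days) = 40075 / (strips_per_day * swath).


swath = 2*910.368*tan(0.3857178) = 739.3242 km
v = sqrt(mu/r) = 7398.8148 m/s = 7.3988 km/s
strips/day = v*86400/40075 = 7.3988*86400/40075 = 15.9515
coverage/day = strips * swath = 15.9515 * 739.3242 = 11793.3532 km
revisit = 40075 / 11793.3532 = 3.3981 days

3.3981 days


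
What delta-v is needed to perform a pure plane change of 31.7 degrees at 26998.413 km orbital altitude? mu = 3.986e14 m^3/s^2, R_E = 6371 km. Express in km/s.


r = 33369.4130 km = 3.3369413e+07 m
V = sqrt(mu/r) = 3456.1642 m/s
di = 31.7 deg = 0.5532694 rad
dV = 2*V*sin(di/2) = 2*3456.1642*sin(0.2766347)
dV = 1887.8940 m/s = 1.8879 km/s

1.8879 km/s


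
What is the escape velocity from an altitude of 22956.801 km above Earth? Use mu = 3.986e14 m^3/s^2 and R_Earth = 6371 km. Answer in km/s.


r = 6371.0 + 22956.801 = 29327.8010 km = 2.9327801e+07 m
v_esc = sqrt(2*mu/r) = sqrt(2*3.986e14 / 2.9327801e+07)
v_esc = 5213.6743 m/s = 5.2137 km/s

5.2137 km/s


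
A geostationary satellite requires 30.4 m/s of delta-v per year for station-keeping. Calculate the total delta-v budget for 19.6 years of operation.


dV = rate * years = 30.4 * 19.6
dV = 595.8400 m/s

595.8400 m/s


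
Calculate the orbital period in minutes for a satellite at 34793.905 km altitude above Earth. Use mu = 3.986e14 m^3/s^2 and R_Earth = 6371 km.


r = 41164.9050 km = 4.1164905e+07 m
T = 2*pi*sqrt(r^3/mu) = 2*pi*sqrt(6.9755965e+22 / 3.986e14)
T = 83119.3039 s = 1385.3217 min

1385.3217 minutes


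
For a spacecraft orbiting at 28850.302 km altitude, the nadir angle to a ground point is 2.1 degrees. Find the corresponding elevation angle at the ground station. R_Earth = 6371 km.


r = R_E + alt = 35221.3020 km
Law of sines in the satellite / Earth-center / ground-point triangle:
  sin(nadir)/R_E = sin(90 + el)/r  =>  cos(el) = (r/R_E)*sin(nadir)
cos(el) = (35221.3020 / 6371.0000) * sin(2.1 deg) = 0.2025803
el = arccos(0.2025803) = 78.3121 deg
(Earth-central angle = 90 - nadir - el = 9.5879 deg)

78.3121 degrees


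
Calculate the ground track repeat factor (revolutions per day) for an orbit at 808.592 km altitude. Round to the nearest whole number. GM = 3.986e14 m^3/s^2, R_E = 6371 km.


r = 7.179592e+06 m
T = 2*pi*sqrt(r^3/mu) = 6054.2572 s = 100.9043 min
revs/day = 1440 / 100.9043 = 14.2709
Rounded: 14 revolutions per day

14 revolutions per day


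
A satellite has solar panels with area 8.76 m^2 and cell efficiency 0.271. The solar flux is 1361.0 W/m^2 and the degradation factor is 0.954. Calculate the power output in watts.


P = area * eta * S * degradation
P = 8.76 * 0.271 * 1361.0 * 0.954
P = 3082.3354 W

3082.3354 W


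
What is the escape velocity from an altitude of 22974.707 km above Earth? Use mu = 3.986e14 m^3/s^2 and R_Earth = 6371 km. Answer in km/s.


r = 6371.0 + 22974.707 = 29345.7070 km = 2.9345707e+07 m
v_esc = sqrt(2*mu/r) = sqrt(2*3.986e14 / 2.9345707e+07)
v_esc = 5212.0834 m/s = 5.2121 km/s

5.2121 km/s


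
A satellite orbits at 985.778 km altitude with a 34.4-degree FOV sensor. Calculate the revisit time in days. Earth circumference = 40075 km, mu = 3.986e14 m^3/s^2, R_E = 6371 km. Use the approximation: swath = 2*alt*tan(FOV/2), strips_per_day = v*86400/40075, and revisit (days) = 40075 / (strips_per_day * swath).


swath = 2*985.778*tan(0.3001966) = 610.2985 km
v = sqrt(mu/r) = 7360.7967 m/s = 7.3608 km/s
strips/day = v*86400/40075 = 7.3608*86400/40075 = 15.8696
coverage/day = strips * swath = 15.8696 * 610.2985 = 9685.1724 km
revisit = 40075 / 9685.1724 = 4.1378 days

4.1378 days
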